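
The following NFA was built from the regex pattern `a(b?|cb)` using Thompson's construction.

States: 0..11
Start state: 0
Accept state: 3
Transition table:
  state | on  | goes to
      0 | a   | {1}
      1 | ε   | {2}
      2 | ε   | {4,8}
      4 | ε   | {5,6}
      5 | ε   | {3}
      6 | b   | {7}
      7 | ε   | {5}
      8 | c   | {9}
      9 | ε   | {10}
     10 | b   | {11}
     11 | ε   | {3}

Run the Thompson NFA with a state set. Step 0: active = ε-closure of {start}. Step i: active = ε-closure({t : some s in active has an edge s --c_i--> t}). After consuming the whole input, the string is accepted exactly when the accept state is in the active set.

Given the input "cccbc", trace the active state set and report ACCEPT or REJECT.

Answer: REJECT

Trace:
start: ε-closure({0}) = {0}
'c' @ 1: {}  — dead — no transitions
rest 'ccbc' ignored (set empty)
end set {} — state 3 not in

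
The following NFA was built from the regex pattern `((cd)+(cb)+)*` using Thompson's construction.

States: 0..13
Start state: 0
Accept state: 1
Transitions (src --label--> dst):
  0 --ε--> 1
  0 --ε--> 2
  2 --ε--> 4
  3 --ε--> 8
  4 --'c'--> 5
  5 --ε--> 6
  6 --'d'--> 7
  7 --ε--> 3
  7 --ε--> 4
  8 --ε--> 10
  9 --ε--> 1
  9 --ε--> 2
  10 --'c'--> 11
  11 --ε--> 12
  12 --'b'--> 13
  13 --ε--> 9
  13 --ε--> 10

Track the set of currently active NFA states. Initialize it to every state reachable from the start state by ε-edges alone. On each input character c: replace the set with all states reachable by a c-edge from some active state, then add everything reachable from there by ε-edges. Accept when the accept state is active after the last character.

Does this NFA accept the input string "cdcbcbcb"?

Answer: ACCEPT

Steps:
S₀ = ε-closure({0}) = {0,1,2,4}
'c' @ 1: {5,6}
'd' @ 2: {3,4,7,8,10}
'c' @ 3: {5,6,11,12}
'b' @ 4: {1,2,4,9,10,13}  [accepting]
'c' @ 5: {5,6,11,12}
'b' @ 6: {1,2,4,9,10,13}  [accepting]
'c' @ 7: {5,6,11,12}
'b' @ 8: {1,2,4,9,10,13}  [accepting]
final: {1,2,4,9,10,13}; accept 1 in set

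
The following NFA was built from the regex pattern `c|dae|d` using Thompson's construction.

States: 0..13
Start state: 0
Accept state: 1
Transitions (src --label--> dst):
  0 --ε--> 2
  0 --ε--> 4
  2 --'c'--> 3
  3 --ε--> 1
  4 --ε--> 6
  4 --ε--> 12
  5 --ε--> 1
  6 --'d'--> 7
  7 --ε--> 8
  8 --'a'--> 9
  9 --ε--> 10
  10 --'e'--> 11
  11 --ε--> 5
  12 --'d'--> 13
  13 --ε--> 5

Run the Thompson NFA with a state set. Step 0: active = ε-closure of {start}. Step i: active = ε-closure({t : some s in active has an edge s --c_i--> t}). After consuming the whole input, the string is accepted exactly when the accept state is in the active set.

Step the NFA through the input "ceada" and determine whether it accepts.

S₀ = ε-closure({0}) = {0,2,4,6,12}
'c' @ 1: {1,3}  [accepting]
'e' @ 2: {}  — no active states
rest 'ada' ignored (set empty)
after full input: {}  (accept=1 not in)

Answer: REJECT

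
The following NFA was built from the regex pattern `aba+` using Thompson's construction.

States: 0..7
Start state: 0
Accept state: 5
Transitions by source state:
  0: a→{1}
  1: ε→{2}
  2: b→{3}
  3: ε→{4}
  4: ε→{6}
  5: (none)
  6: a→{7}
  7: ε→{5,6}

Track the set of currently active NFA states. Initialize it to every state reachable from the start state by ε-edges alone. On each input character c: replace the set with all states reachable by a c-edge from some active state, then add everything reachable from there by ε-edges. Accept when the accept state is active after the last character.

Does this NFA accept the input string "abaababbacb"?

Answer: REJECT

Trace:
initial (ε-close {0}): {0}
'a' @ 1: {1,2}
'b' @ 2: {3,4,6}
'a' @ 3: {5,6,7}  (accept∈set)
'a' @ 4: {5,6,7}  (accept∈set)
'b' @ 5: {}  — no active states
rest 'abbacb' ignored (set empty)
after full input: {}  (accept=5 not in)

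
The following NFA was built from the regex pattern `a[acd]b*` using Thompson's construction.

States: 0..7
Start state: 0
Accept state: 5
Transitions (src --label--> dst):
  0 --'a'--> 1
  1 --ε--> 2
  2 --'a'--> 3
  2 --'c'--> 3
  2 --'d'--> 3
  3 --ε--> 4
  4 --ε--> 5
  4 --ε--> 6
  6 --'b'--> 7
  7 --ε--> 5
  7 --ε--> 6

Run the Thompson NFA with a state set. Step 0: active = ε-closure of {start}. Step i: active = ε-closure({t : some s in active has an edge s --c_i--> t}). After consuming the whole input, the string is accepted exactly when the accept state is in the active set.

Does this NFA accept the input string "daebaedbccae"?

S₀ = ε-closure({0}) = {0}
'd' @ 1: {}  — no active states
rest 'aebaedbccae' ignored (set empty)
end set {} — state 5 not in

Answer: REJECT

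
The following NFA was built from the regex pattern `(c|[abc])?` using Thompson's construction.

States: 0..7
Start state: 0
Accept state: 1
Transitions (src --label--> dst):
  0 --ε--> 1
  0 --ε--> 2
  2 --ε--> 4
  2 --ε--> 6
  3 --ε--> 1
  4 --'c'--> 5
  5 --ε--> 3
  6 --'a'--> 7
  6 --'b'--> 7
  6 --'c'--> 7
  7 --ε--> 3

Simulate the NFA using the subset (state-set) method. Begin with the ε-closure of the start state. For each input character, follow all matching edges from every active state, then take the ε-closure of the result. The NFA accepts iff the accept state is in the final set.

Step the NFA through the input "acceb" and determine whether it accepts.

Answer: REJECT

Trace:
S₀ = ε-closure({0}) = {0,1,2,4,6}
'a' @ 1: {1,3,7}  ✓accept
'c' @ 2: {}  — no active states
rest 'ceb' ignored (set empty)
final: {}; accept 1 not in set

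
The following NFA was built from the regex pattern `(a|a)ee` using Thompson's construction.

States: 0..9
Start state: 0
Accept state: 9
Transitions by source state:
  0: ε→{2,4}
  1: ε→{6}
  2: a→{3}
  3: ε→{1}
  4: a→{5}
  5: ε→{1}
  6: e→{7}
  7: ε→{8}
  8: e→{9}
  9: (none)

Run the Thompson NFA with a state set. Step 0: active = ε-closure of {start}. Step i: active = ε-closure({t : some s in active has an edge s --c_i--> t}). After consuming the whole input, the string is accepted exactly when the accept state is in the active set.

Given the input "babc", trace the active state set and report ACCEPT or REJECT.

start: ε-closure({0}) = {0,2,4}
'b' @ 1: {}  — state set empty
rest 'abc' ignored (set empty)
end set {} — state 9 not in

Answer: REJECT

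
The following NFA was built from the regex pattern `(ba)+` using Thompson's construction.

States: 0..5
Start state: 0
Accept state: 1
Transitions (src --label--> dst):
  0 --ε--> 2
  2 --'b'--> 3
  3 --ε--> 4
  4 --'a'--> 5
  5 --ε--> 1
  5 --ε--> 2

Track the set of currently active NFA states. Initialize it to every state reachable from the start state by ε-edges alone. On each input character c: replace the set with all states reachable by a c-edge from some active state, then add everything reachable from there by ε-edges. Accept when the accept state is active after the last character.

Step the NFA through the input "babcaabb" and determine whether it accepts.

S₀ = ε-closure({0}) = {0,2}
'b' @ 1: {3,4}
'a' @ 2: {1,2,5}  ✓accept
'b' @ 3: {3,4}
'c' @ 4: {}  — dead — no transitions
rest 'aabb' ignored (set empty)
after full input: {}  (accept=1 not in)

Answer: REJECT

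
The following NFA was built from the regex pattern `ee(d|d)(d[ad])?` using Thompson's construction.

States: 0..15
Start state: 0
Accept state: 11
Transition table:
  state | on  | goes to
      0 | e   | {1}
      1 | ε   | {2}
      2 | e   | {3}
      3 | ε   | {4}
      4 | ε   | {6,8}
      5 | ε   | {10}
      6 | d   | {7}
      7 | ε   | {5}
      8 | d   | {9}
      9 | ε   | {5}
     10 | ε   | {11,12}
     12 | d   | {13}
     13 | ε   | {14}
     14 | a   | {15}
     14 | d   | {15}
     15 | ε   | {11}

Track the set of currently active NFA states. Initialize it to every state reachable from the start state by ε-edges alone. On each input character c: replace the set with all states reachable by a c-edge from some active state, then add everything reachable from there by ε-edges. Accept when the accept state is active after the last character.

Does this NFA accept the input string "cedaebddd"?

Answer: REJECT

Trace:
initial (ε-close {0}): {0}
'c' @ 1: {}  — no active states
rest 'edaebddd' ignored (set empty)
end set {} — state 11 not in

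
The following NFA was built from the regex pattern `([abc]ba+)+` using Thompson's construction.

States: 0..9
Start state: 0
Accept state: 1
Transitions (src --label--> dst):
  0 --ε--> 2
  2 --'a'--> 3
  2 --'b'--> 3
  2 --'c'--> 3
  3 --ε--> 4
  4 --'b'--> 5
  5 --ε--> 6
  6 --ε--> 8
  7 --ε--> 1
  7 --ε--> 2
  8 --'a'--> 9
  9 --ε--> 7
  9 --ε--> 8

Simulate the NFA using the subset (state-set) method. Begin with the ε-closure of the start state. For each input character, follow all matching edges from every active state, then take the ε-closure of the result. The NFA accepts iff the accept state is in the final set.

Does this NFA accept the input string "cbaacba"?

Answer: ACCEPT

Derivation:
start: ε-closure({0}) = {0,2}
'c' @ 1: {3,4}
'b' @ 2: {5,6,8}
'a' @ 3: {1,2,7,8,9}  (accept∈set)
'a' @ 4: {1,2,3,4,7,8,9}  (accept∈set)
'c' @ 5: {3,4}
'b' @ 6: {5,6,8}
'a' @ 7: {1,2,7,8,9}  (accept∈set)
end set {1,2,7,8,9} — state 1 in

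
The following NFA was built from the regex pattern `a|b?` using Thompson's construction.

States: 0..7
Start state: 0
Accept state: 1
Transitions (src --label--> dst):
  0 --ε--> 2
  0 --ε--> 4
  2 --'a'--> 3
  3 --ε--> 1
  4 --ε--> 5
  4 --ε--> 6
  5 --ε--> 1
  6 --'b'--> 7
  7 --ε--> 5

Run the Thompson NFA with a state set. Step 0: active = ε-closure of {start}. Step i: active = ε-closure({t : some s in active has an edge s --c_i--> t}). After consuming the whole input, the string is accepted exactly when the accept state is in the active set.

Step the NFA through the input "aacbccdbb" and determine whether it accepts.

S₀ = ε-closure({0}) = {0,1,2,4,5,6}
'a' @ 1: {1,3}  [accepting]
'a' @ 2: {}  — dead — no transitions
rest 'cbccdbb' ignored (set empty)
final: {}; accept 1 not in set

Answer: REJECT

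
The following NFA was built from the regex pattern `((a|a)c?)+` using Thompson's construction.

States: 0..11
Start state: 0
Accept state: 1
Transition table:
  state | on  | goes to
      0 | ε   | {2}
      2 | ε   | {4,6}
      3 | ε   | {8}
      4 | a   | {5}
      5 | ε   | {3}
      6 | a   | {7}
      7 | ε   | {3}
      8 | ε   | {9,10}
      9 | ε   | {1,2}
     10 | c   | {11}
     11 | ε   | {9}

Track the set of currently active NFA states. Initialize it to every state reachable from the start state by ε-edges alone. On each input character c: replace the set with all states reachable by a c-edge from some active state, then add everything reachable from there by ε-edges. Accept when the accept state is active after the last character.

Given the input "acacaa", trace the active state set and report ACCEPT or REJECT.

S₀ = ε-closure({0}) = {0,2,4,6}
'a' @ 1: {1,2,3,4,5,6,7,8,9,10}  (accept∈set)
'c' @ 2: {1,2,4,6,9,11}  (accept∈set)
'a' @ 3: {1,2,3,4,5,6,7,8,9,10}  (accept∈set)
'c' @ 4: {1,2,4,6,9,11}  (accept∈set)
'a' @ 5: {1,2,3,4,5,6,7,8,9,10}  (accept∈set)
'a' @ 6: {1,2,3,4,5,6,7,8,9,10}  (accept∈set)
end set {1,2,3,4,5,6,7,8,9,10} — state 1 in

Answer: ACCEPT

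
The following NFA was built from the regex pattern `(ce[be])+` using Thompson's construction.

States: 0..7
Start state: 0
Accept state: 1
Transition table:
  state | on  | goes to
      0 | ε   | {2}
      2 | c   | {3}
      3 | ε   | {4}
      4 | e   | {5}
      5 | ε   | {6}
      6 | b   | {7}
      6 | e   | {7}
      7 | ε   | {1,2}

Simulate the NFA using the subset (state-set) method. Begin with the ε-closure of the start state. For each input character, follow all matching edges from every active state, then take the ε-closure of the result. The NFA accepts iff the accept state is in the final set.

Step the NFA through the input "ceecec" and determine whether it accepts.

initial (ε-close {0}): {0,2}
'c' @ 1: {3,4}
'e' @ 2: {5,6}
'e' @ 3: {1,2,7}  (accept∈set)
'c' @ 4: {3,4}
'e' @ 5: {5,6}
'c' @ 6: {}  — no active states
final: {}; accept 1 not in set

Answer: REJECT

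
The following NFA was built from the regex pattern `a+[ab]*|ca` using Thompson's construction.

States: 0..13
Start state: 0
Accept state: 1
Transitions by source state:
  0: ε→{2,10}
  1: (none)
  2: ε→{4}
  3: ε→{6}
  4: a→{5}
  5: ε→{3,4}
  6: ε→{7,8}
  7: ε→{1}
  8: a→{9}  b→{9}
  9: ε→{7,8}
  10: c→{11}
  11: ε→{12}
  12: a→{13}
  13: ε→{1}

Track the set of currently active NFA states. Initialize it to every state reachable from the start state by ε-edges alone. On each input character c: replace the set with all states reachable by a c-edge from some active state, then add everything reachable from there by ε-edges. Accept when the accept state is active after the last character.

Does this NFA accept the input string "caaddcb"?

Answer: REJECT

Steps:
S₀ = ε-closure({0}) = {0,2,4,10}
'c' @ 1: {11,12}
'a' @ 2: {1,13}  [accepting]
'a' @ 3: {}  — no active states
rest 'ddcb' ignored (set empty)
final: {}; accept 1 not in set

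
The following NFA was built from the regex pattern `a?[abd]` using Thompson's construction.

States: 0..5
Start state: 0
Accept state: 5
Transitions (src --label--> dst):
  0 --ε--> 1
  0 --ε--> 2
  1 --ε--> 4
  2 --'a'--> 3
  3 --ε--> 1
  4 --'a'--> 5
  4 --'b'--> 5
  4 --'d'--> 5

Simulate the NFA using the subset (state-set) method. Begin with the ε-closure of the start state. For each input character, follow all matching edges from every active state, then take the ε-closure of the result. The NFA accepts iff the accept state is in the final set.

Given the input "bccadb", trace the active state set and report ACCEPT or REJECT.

initial (ε-close {0}): {0,1,2,4}
'b' @ 1: {5}  ✓accept
'c' @ 2: {}  — no active states
rest 'cadb' ignored (set empty)
after full input: {}  (accept=5 not in)

Answer: REJECT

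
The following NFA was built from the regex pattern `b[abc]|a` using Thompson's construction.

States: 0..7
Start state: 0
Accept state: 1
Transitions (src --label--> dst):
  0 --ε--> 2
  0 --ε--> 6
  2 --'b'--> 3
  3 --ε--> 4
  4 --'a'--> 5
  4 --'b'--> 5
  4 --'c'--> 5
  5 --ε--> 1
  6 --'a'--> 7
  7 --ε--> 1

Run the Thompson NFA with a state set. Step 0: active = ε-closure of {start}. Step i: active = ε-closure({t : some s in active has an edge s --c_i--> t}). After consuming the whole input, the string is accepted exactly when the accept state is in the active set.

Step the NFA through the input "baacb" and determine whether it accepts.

Answer: REJECT

Trace:
start: ε-closure({0}) = {0,2,6}
'b' @ 1: {3,4}
'a' @ 2: {1,5}  [accepting]
'a' @ 3: {}  — no active states
rest 'cb' ignored (set empty)
final: {}; accept 1 not in set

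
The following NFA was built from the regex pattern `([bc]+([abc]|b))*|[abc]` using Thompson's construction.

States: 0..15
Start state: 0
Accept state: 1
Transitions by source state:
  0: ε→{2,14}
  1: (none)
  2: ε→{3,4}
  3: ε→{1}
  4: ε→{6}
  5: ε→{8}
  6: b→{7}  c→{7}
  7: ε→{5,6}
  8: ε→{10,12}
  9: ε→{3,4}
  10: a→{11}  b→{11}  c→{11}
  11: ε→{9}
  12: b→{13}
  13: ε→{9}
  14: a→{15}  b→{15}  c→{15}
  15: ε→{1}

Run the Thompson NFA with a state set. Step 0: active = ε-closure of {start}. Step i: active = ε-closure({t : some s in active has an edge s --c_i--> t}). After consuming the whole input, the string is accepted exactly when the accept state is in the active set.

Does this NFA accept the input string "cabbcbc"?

Answer: ACCEPT

Steps:
S₀ = ε-closure({0}) = {0,1,2,3,4,6,14}
'c' @ 1: {1,5,6,7,8,10,12,15}  [accepting]
'a' @ 2: {1,3,4,6,9,11}  [accepting]
'b' @ 3: {5,6,7,8,10,12}
'b' @ 4: {1,3,4,5,6,7,8,9,10,11,12,13}  [accepting]
'c' @ 5: {1,3,4,5,6,7,8,9,10,11,12}  [accepting]
'b' @ 6: {1,3,4,5,6,7,8,9,10,11,12,13}  [accepting]
'c' @ 7: {1,3,4,5,6,7,8,9,10,11,12}  [accepting]
final: {1,3,4,5,6,7,8,9,10,11,12}; accept 1 in set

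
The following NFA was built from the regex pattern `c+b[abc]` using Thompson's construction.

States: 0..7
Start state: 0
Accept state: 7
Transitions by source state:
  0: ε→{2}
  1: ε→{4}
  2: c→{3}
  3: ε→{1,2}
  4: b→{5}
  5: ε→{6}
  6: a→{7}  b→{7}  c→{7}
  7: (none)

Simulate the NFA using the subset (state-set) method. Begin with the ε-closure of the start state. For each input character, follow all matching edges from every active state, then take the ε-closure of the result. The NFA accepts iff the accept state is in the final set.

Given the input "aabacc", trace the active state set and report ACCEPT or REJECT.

initial (ε-close {0}): {0,2}
'a' @ 1: {}  — no active states
rest 'abacc' ignored (set empty)
after full input: {}  (accept=7 not in)

Answer: REJECT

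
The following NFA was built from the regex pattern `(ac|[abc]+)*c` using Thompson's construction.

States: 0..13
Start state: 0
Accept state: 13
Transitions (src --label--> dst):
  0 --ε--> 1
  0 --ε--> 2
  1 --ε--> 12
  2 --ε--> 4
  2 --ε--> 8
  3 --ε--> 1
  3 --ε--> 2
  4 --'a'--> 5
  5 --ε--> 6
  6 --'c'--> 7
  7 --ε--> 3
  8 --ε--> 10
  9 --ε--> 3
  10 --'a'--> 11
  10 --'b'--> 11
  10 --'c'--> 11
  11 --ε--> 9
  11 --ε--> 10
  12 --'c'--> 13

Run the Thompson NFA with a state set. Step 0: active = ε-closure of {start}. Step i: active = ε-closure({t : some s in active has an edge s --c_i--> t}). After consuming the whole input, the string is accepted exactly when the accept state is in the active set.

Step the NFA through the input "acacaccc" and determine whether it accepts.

initial (ε-close {0}): {0,1,2,4,8,10,12}
'a' @ 1: {1,2,3,4,5,6,8,9,10,11,12}
'c' @ 2: {1,2,3,4,7,8,9,10,11,12,13}  [accepting]
'a' @ 3: {1,2,3,4,5,6,8,9,10,11,12}
'c' @ 4: {1,2,3,4,7,8,9,10,11,12,13}  [accepting]
'a' @ 5: {1,2,3,4,5,6,8,9,10,11,12}
'c' @ 6: {1,2,3,4,7,8,9,10,11,12,13}  [accepting]
'c' @ 7: {1,2,3,4,8,9,10,11,12,13}  [accepting]
'c' @ 8: {1,2,3,4,8,9,10,11,12,13}  [accepting]
end set {1,2,3,4,8,9,10,11,12,13} — state 13 in

Answer: ACCEPT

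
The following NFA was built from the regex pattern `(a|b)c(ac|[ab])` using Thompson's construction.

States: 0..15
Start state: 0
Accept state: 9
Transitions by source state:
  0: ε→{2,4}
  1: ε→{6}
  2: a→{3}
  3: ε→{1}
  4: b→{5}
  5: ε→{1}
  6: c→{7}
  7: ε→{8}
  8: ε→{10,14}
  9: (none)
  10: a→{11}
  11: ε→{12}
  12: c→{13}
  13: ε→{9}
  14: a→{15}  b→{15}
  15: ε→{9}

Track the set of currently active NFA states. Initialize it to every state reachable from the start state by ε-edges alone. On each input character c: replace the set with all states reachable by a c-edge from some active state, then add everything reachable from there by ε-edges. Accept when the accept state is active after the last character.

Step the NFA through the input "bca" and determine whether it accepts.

initial (ε-close {0}): {0,2,4}
'b' @ 1: {1,5,6}
'c' @ 2: {7,8,10,14}
'a' @ 3: {9,11,12,15}  (accept∈set)
end set {9,11,12,15} — state 9 in

Answer: ACCEPT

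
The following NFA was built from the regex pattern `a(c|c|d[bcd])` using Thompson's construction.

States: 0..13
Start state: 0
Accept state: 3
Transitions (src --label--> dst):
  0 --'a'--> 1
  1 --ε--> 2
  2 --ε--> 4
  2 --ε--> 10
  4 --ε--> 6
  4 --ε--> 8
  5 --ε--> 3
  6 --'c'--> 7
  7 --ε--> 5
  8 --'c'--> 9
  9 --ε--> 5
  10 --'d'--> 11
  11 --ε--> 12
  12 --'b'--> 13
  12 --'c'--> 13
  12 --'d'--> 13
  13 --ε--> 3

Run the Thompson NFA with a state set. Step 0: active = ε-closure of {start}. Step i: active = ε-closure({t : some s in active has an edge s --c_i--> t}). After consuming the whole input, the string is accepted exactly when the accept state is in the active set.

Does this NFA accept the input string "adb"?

Answer: ACCEPT

Steps:
initial (ε-close {0}): {0}
'a' @ 1: {1,2,4,6,8,10}
'd' @ 2: {11,12}
'b' @ 3: {3,13}  ✓accept
end set {3,13} — state 3 in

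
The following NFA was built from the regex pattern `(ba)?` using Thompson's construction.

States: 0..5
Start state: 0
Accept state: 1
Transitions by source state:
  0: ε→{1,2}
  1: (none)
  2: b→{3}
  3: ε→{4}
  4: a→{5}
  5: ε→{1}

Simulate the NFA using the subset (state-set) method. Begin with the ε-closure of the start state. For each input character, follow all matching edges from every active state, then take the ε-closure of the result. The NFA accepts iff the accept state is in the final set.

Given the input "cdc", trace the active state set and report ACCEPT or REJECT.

S₀ = ε-closure({0}) = {0,1,2}
'c' @ 1: {}  — no active states
rest 'dc' ignored (set empty)
after full input: {}  (accept=1 not in)

Answer: REJECT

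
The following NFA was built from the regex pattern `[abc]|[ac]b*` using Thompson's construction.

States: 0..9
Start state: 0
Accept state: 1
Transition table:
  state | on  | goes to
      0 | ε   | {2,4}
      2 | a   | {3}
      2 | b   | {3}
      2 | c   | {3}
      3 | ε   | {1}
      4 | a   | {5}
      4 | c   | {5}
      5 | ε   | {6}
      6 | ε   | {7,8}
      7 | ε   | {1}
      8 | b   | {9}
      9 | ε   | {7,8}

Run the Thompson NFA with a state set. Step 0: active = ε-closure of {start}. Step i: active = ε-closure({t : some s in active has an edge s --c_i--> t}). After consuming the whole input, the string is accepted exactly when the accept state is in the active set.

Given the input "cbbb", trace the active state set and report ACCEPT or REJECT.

Answer: ACCEPT

Derivation:
start: ε-closure({0}) = {0,2,4}
'c' @ 1: {1,3,5,6,7,8}  ✓accept
'b' @ 2: {1,7,8,9}  ✓accept
'b' @ 3: {1,7,8,9}  ✓accept
'b' @ 4: {1,7,8,9}  ✓accept
end set {1,7,8,9} — state 1 in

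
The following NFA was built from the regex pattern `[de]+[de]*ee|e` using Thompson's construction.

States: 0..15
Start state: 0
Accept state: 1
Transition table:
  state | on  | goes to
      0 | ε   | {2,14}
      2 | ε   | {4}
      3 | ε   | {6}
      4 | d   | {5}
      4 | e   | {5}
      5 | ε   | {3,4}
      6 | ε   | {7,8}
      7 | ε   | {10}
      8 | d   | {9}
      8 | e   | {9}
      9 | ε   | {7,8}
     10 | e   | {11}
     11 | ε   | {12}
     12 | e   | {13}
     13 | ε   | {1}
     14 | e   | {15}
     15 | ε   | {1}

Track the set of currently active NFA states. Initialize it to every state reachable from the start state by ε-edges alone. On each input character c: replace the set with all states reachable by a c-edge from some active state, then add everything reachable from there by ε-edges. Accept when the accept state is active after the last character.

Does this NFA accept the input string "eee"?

Answer: ACCEPT

Steps:
initial (ε-close {0}): {0,2,4,14}
'e' @ 1: {1,3,4,5,6,7,8,10,15}  (accept∈set)
'e' @ 2: {3,4,5,6,7,8,9,10,11,12}
'e' @ 3: {1,3,4,5,6,7,8,9,10,11,12,13}  (accept∈set)
final: {1,3,4,5,6,7,8,9,10,11,12,13}; accept 1 in set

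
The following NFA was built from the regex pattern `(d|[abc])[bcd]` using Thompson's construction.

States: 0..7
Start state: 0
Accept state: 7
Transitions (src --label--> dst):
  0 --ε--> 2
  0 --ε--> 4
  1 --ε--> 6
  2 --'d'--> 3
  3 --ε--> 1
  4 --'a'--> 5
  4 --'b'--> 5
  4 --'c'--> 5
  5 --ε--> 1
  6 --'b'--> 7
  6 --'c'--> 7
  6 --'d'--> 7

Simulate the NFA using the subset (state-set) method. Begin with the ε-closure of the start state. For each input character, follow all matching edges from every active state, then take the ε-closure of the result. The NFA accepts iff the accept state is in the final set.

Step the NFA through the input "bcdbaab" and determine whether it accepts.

Answer: REJECT

Derivation:
initial (ε-close {0}): {0,2,4}
'b' @ 1: {1,5,6}
'c' @ 2: {7}  [accepting]
'd' @ 3: {}  — dead — no transitions
rest 'baab' ignored (set empty)
after full input: {}  (accept=7 not in)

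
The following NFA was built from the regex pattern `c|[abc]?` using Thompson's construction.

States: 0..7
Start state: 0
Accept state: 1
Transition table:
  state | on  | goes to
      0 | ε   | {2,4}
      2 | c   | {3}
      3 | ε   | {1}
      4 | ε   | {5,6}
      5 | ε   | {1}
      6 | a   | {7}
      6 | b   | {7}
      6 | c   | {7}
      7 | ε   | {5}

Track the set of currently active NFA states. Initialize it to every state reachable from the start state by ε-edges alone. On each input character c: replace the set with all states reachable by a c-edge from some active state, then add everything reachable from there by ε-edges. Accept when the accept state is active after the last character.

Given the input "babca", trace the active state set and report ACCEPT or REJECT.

Answer: REJECT

Steps:
start: ε-closure({0}) = {0,1,2,4,5,6}
'b' @ 1: {1,5,7}  ✓accept
'a' @ 2: {}  — dead — no transitions
rest 'bca' ignored (set empty)
end set {} — state 1 not in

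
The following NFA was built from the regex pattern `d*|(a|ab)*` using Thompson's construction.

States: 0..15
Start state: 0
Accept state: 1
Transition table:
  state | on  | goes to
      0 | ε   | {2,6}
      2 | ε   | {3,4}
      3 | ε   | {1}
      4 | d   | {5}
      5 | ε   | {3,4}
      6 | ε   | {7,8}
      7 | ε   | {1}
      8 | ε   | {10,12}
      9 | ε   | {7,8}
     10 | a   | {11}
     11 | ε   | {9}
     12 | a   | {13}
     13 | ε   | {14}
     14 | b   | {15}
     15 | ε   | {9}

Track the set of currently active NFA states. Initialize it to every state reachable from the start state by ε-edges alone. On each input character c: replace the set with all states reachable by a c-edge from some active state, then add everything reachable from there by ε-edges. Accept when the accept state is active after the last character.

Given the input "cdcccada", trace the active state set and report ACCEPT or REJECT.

S₀ = ε-closure({0}) = {0,1,2,3,4,6,7,8,10,12}
'c' @ 1: {}  — dead — no transitions
rest 'dcccada' ignored (set empty)
end set {} — state 1 not in

Answer: REJECT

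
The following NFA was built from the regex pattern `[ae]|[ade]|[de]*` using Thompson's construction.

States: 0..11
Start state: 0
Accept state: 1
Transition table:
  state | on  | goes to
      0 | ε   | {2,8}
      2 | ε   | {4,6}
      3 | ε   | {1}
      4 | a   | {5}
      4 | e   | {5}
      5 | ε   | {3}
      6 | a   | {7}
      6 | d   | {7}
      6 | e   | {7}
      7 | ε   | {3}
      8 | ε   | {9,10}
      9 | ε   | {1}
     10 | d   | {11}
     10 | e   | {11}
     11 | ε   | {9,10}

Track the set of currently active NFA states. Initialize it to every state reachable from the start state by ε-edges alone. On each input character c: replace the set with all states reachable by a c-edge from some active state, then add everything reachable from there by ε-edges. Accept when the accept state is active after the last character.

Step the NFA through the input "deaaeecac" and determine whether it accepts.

Answer: REJECT

Trace:
initial (ε-close {0}): {0,1,2,4,6,8,9,10}
'd' @ 1: {1,3,7,9,10,11}  ✓accept
'e' @ 2: {1,9,10,11}  ✓accept
'a' @ 3: {}  — no active states
rest 'aeecac' ignored (set empty)
end set {} — state 1 not in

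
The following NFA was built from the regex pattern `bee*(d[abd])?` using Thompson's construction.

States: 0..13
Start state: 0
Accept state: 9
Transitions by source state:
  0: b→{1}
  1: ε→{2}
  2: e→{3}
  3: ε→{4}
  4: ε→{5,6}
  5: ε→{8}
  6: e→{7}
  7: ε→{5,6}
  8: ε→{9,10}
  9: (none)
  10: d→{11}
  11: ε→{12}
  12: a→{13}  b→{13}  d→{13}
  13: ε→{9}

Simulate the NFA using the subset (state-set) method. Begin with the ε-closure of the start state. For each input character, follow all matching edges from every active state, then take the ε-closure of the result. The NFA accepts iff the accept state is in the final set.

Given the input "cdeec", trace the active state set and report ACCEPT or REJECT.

Answer: REJECT

Derivation:
start: ε-closure({0}) = {0}
'c' @ 1: {}  — dead — no transitions
rest 'deec' ignored (set empty)
final: {}; accept 9 not in set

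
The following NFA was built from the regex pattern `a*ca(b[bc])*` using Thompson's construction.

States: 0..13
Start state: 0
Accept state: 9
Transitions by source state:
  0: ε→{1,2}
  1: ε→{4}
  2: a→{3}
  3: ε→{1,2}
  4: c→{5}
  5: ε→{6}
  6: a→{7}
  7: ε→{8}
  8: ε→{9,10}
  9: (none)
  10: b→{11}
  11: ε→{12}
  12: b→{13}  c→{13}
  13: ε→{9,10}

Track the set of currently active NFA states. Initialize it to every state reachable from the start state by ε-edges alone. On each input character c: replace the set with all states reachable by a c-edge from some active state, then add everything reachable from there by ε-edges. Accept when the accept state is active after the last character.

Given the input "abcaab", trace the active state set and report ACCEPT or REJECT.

Answer: REJECT

Steps:
initial (ε-close {0}): {0,1,2,4}
'a' @ 1: {1,2,3,4}
'b' @ 2: {}  — dead — no transitions
rest 'caab' ignored (set empty)
end set {} — state 9 not in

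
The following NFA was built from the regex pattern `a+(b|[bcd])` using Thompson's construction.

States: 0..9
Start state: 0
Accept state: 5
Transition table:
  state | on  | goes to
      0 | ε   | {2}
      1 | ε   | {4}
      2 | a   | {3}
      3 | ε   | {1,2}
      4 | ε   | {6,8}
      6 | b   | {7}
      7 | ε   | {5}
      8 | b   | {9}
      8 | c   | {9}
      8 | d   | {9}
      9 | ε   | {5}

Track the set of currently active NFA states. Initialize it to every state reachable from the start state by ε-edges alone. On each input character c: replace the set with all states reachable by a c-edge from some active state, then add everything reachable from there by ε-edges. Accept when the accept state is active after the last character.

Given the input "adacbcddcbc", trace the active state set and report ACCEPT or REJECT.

start: ε-closure({0}) = {0,2}
'a' @ 1: {1,2,3,4,6,8}
'd' @ 2: {5,9}  [accepting]
'a' @ 3: {}  — state set empty
rest 'cbcddcbc' ignored (set empty)
after full input: {}  (accept=5 not in)

Answer: REJECT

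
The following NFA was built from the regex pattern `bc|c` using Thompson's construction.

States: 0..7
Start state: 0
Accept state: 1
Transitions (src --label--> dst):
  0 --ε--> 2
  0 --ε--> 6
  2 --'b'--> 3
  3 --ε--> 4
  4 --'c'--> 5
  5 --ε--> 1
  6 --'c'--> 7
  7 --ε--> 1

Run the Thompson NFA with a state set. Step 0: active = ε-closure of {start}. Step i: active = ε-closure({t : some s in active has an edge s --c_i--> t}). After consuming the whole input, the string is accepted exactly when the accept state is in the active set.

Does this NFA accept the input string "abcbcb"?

start: ε-closure({0}) = {0,2,6}
'a' @ 1: {}  — no active states
rest 'bcbcb' ignored (set empty)
end set {} — state 1 not in

Answer: REJECT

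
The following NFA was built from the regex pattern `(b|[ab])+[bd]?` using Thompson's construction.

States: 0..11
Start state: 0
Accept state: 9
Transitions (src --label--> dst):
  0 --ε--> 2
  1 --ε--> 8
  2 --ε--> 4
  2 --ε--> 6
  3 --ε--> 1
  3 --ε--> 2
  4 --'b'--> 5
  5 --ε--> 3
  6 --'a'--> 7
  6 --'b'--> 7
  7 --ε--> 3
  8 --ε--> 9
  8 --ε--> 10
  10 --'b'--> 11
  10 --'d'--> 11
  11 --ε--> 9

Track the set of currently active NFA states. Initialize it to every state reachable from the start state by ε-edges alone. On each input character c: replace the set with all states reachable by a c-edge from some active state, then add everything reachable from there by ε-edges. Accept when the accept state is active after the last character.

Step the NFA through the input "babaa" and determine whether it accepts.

initial (ε-close {0}): {0,2,4,6}
'b' @ 1: {1,2,3,4,5,6,7,8,9,10}  ✓accept
'a' @ 2: {1,2,3,4,6,7,8,9,10}  ✓accept
'b' @ 3: {1,2,3,4,5,6,7,8,9,10,11}  ✓accept
'a' @ 4: {1,2,3,4,6,7,8,9,10}  ✓accept
'a' @ 5: {1,2,3,4,6,7,8,9,10}  ✓accept
final: {1,2,3,4,6,7,8,9,10}; accept 9 in set

Answer: ACCEPT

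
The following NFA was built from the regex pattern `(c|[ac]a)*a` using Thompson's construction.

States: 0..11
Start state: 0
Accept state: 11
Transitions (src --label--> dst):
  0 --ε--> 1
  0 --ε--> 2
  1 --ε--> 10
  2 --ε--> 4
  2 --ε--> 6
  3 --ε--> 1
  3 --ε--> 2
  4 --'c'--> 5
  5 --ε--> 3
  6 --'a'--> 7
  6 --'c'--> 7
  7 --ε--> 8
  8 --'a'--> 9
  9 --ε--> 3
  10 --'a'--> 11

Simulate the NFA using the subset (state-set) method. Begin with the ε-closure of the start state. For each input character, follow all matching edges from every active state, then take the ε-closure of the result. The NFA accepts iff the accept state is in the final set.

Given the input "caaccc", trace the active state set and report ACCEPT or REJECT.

initial (ε-close {0}): {0,1,2,4,6,10}
'c' @ 1: {1,2,3,4,5,6,7,8,10}
'a' @ 2: {1,2,3,4,6,7,8,9,10,11}  (accept∈set)
'a' @ 3: {1,2,3,4,6,7,8,9,10,11}  (accept∈set)
'c' @ 4: {1,2,3,4,5,6,7,8,10}
'c' @ 5: {1,2,3,4,5,6,7,8,10}
'c' @ 6: {1,2,3,4,5,6,7,8,10}
after full input: {1,2,3,4,5,6,7,8,10}  (accept=11 not in)

Answer: REJECT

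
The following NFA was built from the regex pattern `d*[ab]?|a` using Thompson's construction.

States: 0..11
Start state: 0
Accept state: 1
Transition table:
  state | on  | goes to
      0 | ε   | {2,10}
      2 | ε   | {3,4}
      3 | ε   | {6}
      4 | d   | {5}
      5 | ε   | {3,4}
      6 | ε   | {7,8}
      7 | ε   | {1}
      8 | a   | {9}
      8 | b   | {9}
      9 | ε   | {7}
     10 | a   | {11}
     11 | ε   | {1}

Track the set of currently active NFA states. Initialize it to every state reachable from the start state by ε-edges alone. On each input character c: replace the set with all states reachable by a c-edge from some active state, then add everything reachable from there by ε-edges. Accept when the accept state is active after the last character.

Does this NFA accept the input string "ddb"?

Answer: ACCEPT

Steps:
initial (ε-close {0}): {0,1,2,3,4,6,7,8,10}
'd' @ 1: {1,3,4,5,6,7,8}  (accept∈set)
'd' @ 2: {1,3,4,5,6,7,8}  (accept∈set)
'b' @ 3: {1,7,9}  (accept∈set)
after full input: {1,7,9}  (accept=1 in)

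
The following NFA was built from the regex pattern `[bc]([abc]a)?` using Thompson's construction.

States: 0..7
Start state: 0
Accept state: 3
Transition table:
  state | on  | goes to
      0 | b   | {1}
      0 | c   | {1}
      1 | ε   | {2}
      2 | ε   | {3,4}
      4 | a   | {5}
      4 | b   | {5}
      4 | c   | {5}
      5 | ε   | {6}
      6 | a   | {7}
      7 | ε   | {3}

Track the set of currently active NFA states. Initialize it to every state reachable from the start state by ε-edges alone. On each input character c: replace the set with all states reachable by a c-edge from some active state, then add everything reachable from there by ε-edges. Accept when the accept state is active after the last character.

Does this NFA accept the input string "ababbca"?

Answer: REJECT

Trace:
start: ε-closure({0}) = {0}
'a' @ 1: {}  — no active states
rest 'babbca' ignored (set empty)
final: {}; accept 3 not in set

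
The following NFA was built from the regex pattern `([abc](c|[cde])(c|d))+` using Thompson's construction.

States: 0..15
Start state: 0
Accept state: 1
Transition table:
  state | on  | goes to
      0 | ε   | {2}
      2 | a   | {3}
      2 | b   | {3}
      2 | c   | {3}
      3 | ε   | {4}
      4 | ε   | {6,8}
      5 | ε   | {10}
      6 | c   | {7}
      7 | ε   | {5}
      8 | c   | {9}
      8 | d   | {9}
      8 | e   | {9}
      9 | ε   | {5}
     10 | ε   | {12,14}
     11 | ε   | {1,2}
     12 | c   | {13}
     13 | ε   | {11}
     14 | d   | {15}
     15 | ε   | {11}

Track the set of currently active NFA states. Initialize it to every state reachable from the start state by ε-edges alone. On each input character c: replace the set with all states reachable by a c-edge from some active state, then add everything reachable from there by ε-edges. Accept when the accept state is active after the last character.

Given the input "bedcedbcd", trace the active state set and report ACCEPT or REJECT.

Answer: ACCEPT

Trace:
start: ε-closure({0}) = {0,2}
'b' @ 1: {3,4,6,8}
'e' @ 2: {5,9,10,12,14}
'd' @ 3: {1,2,11,15}  (accept∈set)
'c' @ 4: {3,4,6,8}
'e' @ 5: {5,9,10,12,14}
'd' @ 6: {1,2,11,15}  (accept∈set)
'b' @ 7: {3,4,6,8}
'c' @ 8: {5,7,9,10,12,14}
'd' @ 9: {1,2,11,15}  (accept∈set)
final: {1,2,11,15}; accept 1 in set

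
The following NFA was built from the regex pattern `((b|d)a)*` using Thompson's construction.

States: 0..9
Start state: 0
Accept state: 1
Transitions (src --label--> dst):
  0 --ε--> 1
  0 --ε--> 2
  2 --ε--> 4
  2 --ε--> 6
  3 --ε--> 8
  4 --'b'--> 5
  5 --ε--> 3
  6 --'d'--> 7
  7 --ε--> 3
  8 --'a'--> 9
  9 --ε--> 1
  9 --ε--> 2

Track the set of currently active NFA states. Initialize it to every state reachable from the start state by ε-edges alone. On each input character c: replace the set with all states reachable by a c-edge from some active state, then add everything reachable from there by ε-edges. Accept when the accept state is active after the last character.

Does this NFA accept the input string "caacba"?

Answer: REJECT

Derivation:
start: ε-closure({0}) = {0,1,2,4,6}
'c' @ 1: {}  — state set empty
rest 'aacba' ignored (set empty)
end set {} — state 1 not in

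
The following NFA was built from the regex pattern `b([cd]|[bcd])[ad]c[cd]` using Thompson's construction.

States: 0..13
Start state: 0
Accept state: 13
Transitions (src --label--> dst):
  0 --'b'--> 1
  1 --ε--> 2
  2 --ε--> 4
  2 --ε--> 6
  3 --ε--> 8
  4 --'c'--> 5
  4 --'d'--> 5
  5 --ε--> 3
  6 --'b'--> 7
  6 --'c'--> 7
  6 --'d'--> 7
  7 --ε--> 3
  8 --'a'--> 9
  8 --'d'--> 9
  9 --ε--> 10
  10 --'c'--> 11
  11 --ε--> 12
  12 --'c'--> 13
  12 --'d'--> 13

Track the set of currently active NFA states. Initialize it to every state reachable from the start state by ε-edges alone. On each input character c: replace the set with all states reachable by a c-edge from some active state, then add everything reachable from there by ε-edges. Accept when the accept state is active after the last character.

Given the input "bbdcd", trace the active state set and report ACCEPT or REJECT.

Answer: ACCEPT

Steps:
start: ε-closure({0}) = {0}
'b' @ 1: {1,2,4,6}
'b' @ 2: {3,7,8}
'd' @ 3: {9,10}
'c' @ 4: {11,12}
'd' @ 5: {13}  ✓accept
final: {13}; accept 13 in set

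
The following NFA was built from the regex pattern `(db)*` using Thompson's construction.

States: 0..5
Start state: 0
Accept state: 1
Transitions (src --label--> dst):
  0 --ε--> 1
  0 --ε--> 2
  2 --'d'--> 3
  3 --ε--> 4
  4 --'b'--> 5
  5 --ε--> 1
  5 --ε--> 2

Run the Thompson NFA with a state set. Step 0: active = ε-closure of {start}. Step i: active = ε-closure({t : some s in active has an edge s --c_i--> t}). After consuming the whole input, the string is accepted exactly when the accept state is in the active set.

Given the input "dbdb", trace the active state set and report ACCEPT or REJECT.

initial (ε-close {0}): {0,1,2}
'd' @ 1: {3,4}
'b' @ 2: {1,2,5}  (accept∈set)
'd' @ 3: {3,4}
'b' @ 4: {1,2,5}  (accept∈set)
final: {1,2,5}; accept 1 in set

Answer: ACCEPT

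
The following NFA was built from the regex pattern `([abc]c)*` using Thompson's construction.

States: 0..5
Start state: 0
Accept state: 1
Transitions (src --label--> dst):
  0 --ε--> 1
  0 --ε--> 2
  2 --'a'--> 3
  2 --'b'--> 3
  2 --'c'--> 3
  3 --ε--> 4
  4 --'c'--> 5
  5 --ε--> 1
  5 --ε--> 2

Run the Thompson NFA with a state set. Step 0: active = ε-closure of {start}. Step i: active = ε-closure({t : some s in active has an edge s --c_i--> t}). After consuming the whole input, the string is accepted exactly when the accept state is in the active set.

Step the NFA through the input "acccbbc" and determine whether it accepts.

Answer: REJECT

Derivation:
start: ε-closure({0}) = {0,1,2}
'a' @ 1: {3,4}
'c' @ 2: {1,2,5}  ✓accept
'c' @ 3: {3,4}
'c' @ 4: {1,2,5}  ✓accept
'b' @ 5: {3,4}
'b' @ 6: {}  — no active states
rest 'c' ignored (set empty)
final: {}; accept 1 not in set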